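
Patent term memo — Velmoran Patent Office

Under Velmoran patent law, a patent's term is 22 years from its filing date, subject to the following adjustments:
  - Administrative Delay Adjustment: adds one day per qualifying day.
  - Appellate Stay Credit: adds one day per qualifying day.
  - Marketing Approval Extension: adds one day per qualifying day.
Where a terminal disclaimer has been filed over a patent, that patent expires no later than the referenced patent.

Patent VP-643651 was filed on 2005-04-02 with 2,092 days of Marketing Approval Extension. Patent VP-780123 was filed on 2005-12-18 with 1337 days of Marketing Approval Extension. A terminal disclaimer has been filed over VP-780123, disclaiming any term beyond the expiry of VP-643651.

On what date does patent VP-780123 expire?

Natural term of VP-780123:
  Base: filing + 22 years → 18 December 2027.
  Marketing Approval Extension: +1337 days → 16 August 2031.
Expiry of referenced patent VP-643651:
  Base: filing + 22 years → 2 April 2027.
  Marketing Approval Extension: +2092 days → 23 December 2032.
Terminal disclaimer: VP-780123 expires on the earlier of 16 August 2031 and 23 December 2032.

August 16, 2031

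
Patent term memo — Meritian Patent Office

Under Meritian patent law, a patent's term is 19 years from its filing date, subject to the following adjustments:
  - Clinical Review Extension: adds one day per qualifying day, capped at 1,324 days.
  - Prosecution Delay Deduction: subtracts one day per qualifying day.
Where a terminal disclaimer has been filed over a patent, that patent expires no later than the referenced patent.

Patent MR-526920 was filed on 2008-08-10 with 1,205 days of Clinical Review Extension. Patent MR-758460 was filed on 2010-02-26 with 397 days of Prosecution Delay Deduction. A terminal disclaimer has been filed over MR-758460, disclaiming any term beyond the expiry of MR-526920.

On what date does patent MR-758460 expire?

Natural term of MR-758460:
  Base: filing + 19 years → 26 February 2029.
  Prosecution Delay Deduction: −397 days → 26 January 2028.
Expiry of referenced patent MR-526920:
  Base: filing + 19 years → 10 August 2027.
  Clinical Review Extension: 1205 days (within the 1324-day cap) → +1205 days → 27 November 2030.
Terminal disclaimer: MR-758460 expires on the earlier of 26 January 2028 and 27 November 2030.

January 26, 2028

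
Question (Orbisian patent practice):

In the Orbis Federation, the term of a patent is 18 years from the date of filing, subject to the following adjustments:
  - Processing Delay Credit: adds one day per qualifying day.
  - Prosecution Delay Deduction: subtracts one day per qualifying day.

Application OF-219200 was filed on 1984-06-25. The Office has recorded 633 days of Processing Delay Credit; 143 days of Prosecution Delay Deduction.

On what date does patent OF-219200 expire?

2003-10-28

Base term: filing date + 18 years → 25 June 2002.
Processing Delay Credit: +633 days → 19 March 2004.
Prosecution Delay Deduction: −143 days → 28 October 2003.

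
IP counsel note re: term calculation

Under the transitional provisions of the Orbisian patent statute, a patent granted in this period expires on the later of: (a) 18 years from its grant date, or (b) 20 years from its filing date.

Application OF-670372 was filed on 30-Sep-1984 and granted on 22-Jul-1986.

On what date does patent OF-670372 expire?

2004-09-30

(a) grant + 18 years → 22 July 2004.
(b) filing + 20 years → 30 September 2004.
Later of the two: 30 September 2004.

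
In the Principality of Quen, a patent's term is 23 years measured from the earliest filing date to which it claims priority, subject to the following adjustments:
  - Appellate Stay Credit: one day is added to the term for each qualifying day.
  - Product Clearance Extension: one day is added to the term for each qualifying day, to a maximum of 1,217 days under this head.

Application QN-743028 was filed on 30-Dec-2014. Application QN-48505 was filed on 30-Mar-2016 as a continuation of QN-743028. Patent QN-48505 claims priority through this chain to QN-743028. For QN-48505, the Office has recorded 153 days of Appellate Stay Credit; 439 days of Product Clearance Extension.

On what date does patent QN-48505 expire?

Earliest priority filing: 30 December 2014.
Base term: 30 December 2014 + 23 years → 30 December 2037.
Appellate Stay Credit: +153 days → 1 June 2038.
Product Clearance Extension: 439 days (within the 1217-day cap) → +439 days → 14 August 2039.

2039-08-14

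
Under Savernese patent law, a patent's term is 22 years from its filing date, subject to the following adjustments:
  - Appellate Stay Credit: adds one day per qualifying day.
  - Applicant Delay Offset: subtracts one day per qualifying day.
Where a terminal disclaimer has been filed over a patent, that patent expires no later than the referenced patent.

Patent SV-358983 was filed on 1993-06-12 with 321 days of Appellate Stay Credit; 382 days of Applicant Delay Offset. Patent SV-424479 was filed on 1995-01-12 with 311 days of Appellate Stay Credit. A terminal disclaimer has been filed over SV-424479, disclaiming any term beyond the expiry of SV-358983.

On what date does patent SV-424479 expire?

Natural term of SV-424479:
  Base: filing + 22 years → 12 January 2017.
  Appellate Stay Credit: +311 days → 19 November 2017.
Expiry of referenced patent SV-358983:
  Base: filing + 22 years → 12 June 2015.
  Appellate Stay Credit: +321 days → 28 April 2016.
  Applicant Delay Offset: −382 days → 12 April 2015.
Terminal disclaimer: SV-424479 expires on the earlier of 19 November 2017 and 12 April 2015.

2015-04-12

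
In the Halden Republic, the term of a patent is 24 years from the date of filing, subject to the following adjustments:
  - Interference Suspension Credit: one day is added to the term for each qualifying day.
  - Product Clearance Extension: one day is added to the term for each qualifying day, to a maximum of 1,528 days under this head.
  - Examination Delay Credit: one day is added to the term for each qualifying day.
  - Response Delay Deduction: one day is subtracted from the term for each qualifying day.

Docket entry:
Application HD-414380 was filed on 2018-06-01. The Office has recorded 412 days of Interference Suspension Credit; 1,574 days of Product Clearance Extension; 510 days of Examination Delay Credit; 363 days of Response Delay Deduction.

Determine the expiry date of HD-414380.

Base term: filing date + 24 years → 1 June 2042.
Interference Suspension Credit: +412 days → 18 July 2043.
Product Clearance Extension: 1574 days claimed exceeds the 1528-day cap, so +1528 days → 23 September 2047.
Examination Delay Credit: +510 days → 14 February 2049.
Response Delay Deduction: −363 days → 17 February 2048.

February 17, 2048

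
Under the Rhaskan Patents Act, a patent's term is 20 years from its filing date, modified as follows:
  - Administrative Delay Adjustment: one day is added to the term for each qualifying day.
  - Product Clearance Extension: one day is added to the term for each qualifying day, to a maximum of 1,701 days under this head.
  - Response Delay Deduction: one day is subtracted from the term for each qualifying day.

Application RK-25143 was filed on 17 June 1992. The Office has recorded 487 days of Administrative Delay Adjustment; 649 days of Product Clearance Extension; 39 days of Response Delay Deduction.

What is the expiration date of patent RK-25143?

2015-06-19

Base term: filing date + 20 years → 17 June 2012.
Administrative Delay Adjustment: +487 days → 17 October 2013.
Product Clearance Extension: 649 days (within the 1701-day cap) → +649 days → 28 July 2015.
Response Delay Deduction: −39 days → 19 June 2015.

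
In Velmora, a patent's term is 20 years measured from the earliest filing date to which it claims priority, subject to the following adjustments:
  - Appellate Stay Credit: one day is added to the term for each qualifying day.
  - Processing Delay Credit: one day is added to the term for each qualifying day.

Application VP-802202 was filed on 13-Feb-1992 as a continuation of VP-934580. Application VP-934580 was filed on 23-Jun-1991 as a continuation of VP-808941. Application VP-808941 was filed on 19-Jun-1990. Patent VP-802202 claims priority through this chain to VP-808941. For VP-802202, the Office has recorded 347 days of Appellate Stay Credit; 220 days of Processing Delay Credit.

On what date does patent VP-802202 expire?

Earliest priority filing: 19 June 1990.
Base term: 19 June 1990 + 20 years → 19 June 2010.
Appellate Stay Credit: +347 days → 1 June 2011.
Processing Delay Credit: +220 days → 7 January 2012.

2012-01-07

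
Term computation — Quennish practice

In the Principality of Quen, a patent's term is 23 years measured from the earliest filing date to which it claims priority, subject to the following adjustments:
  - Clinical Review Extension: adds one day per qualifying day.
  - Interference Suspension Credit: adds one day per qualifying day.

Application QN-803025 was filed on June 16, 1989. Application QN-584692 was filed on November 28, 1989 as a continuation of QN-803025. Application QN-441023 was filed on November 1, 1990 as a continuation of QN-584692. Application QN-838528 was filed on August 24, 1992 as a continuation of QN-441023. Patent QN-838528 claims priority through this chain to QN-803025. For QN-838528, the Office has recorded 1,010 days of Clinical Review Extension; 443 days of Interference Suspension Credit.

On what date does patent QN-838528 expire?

Earliest priority filing: 16 June 1989.
Base term: 16 June 1989 + 23 years → 16 June 2012.
Clinical Review Extension: +1010 days → 23 March 2015.
Interference Suspension Credit: +443 days → 8 June 2016.

June 8, 2016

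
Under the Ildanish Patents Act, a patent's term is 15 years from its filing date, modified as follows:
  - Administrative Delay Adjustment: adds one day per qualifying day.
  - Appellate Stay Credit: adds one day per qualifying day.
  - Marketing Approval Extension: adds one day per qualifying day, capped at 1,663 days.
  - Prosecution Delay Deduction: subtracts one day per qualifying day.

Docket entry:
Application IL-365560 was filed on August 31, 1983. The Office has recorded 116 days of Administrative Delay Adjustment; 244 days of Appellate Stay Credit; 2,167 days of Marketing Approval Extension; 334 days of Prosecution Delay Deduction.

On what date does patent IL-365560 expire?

2003-04-16

Base term: filing date + 15 years → 31 August 1998.
Administrative Delay Adjustment: +116 days → 25 December 1998.
Appellate Stay Credit: +244 days → 26 August 1999.
Marketing Approval Extension: 2167 days claimed exceeds the 1663-day cap, so +1663 days → 15 March 2004.
Prosecution Delay Deduction: −334 days → 16 April 2003.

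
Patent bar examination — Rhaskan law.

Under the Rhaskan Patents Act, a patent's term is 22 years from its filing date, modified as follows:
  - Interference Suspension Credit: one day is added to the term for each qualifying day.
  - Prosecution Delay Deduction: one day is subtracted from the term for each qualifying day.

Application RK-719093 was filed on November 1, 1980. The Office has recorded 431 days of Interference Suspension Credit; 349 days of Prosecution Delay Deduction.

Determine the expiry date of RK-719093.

January 22, 2003

Base term: filing date + 22 years → 1 November 2002.
Interference Suspension Credit: +431 days → 6 January 2004.
Prosecution Delay Deduction: −349 days → 22 January 2003.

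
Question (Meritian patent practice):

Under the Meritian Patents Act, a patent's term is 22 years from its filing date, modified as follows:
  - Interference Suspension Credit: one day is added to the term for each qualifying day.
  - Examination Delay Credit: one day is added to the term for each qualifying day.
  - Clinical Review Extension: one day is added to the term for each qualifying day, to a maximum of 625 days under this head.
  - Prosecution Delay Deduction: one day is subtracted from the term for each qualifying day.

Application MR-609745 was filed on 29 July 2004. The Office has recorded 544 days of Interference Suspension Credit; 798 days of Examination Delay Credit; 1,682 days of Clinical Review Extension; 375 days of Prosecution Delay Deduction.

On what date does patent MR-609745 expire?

December 7, 2030

Base term: filing date + 22 years → 29 July 2026.
Interference Suspension Credit: +544 days → 24 January 2028.
Examination Delay Credit: +798 days → 1 April 2030.
Clinical Review Extension: 1682 days claimed exceeds the 625-day cap, so +625 days → 17 December 2031.
Prosecution Delay Deduction: −375 days → 7 December 2030.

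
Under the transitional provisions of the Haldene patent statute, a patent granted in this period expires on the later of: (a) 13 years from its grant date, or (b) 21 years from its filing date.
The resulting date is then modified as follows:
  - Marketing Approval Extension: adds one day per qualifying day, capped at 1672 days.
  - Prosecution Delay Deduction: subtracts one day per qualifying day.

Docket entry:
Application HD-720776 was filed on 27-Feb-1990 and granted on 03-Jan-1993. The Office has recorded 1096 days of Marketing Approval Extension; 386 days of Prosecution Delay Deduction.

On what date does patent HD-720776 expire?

(a) grant + 13 years → 3 January 2006.
(b) filing + 21 years → 27 February 2011.
Later of the two: 27 February 2011.
Marketing Approval Extension: 1096 days (within the 1672-day cap) → +1096 days → 27 February 2014.
Prosecution Delay Deduction: −386 days → 6 February 2013.

2013-02-06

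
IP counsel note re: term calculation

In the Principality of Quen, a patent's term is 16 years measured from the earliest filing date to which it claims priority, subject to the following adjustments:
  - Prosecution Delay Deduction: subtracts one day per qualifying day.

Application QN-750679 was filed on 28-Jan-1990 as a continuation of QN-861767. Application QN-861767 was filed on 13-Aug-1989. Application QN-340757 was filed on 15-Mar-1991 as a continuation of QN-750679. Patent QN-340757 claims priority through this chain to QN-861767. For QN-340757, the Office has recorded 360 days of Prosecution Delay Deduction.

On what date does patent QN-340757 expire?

Earliest priority filing: 13 August 1989.
Base term: 13 August 1989 + 16 years → 13 August 2005.
Prosecution Delay Deduction: −360 days → 18 August 2004.

2004-08-18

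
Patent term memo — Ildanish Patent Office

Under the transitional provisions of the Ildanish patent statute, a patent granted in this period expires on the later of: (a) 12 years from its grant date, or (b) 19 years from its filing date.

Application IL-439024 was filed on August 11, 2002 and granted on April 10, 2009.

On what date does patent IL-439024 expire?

(a) grant + 12 years → 10 April 2021.
(b) filing + 19 years → 11 August 2021.
Later of the two: 11 August 2021.

2021-08-11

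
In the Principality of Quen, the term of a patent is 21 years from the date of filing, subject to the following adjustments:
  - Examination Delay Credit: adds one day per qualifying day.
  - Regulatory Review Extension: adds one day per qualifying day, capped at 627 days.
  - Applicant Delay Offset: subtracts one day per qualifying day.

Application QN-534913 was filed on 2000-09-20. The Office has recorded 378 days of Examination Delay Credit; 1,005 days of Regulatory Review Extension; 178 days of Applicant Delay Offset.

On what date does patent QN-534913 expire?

Base term: filing date + 21 years → 20 September 2021.
Examination Delay Credit: +378 days → 3 October 2022.
Regulatory Review Extension: 1005 days claimed exceeds the 627-day cap, so +627 days → 21 June 2024.
Applicant Delay Offset: −178 days → 26 December 2023.

December 26, 2023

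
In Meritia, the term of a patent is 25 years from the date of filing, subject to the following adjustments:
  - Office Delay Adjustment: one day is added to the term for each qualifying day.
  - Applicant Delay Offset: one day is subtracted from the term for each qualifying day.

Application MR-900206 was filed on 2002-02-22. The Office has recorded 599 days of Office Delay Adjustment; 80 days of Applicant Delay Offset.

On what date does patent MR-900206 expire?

Base term: filing date + 25 years → 22 February 2027.
Office Delay Adjustment: +599 days → 13 October 2028.
Applicant Delay Offset: −80 days → 25 July 2028.

2028-07-25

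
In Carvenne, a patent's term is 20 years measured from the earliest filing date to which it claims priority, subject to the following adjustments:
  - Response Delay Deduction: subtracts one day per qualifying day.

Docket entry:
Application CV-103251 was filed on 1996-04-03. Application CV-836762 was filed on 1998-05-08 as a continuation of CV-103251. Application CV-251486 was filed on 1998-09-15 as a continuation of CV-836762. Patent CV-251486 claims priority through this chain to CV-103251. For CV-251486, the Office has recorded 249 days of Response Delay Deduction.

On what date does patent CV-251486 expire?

2015-07-29

Earliest priority filing: 3 April 1996.
Base term: 3 April 1996 + 20 years → 3 April 2016.
Response Delay Deduction: −249 days → 29 July 2015.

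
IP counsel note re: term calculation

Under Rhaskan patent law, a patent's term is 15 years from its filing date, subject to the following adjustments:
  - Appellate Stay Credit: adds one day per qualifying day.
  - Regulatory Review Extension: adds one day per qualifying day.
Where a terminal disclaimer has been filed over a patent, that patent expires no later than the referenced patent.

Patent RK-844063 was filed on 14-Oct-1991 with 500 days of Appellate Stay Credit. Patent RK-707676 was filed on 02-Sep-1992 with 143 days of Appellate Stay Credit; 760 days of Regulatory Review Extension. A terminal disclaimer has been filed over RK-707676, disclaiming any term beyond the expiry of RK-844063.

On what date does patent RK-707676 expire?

Natural term of RK-707676:
  Base: filing + 15 years → 2 September 2007.
  Appellate Stay Credit: +143 days → 23 January 2008.
  Regulatory Review Extension: +760 days → 21 February 2010.
Expiry of referenced patent RK-844063:
  Base: filing + 15 years → 14 October 2006.
  Appellate Stay Credit: +500 days → 26 February 2008.
Terminal disclaimer: RK-707676 expires on the earlier of 21 February 2010 and 26 February 2008.

February 26, 2008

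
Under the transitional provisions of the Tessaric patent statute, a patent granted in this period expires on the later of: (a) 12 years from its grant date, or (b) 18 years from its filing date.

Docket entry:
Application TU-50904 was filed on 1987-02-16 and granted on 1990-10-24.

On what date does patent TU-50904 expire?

(a) grant + 12 years → 24 October 2002.
(b) filing + 18 years → 16 February 2005.
Later of the two: 16 February 2005.

2005-02-16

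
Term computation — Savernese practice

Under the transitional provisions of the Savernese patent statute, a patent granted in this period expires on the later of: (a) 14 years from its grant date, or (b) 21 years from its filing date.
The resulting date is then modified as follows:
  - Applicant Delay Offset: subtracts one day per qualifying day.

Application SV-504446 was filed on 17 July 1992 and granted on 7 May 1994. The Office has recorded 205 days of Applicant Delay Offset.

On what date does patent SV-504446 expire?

December 24, 2012

(a) grant + 14 years → 7 May 2008.
(b) filing + 21 years → 17 July 2013.
Later of the two: 17 July 2013.
Applicant Delay Offset: −205 days → 24 December 2012.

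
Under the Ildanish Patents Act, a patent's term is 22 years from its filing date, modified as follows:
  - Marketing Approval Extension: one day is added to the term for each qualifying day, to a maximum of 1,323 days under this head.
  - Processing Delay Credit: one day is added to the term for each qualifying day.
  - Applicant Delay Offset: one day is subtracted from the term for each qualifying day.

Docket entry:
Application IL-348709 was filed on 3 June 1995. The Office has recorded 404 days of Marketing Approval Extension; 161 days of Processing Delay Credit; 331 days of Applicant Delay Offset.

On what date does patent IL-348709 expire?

Base term: filing date + 22 years → 3 June 2017.
Marketing Approval Extension: 404 days (within the 1323-day cap) → +404 days → 12 July 2018.
Processing Delay Credit: +161 days → 20 December 2018.
Applicant Delay Offset: −331 days → 23 January 2018.

January 23, 2018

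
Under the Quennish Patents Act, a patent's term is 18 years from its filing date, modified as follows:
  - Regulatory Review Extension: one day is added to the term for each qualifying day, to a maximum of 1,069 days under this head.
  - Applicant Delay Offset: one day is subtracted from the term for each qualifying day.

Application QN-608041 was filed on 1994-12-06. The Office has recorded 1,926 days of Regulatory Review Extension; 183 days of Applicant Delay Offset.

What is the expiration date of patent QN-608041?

Base term: filing date + 18 years → 6 December 2012.
Regulatory Review Extension: 1926 days claimed exceeds the 1069-day cap, so +1069 days → 10 November 2015.
Applicant Delay Offset: −183 days → 11 May 2015.

2015-05-11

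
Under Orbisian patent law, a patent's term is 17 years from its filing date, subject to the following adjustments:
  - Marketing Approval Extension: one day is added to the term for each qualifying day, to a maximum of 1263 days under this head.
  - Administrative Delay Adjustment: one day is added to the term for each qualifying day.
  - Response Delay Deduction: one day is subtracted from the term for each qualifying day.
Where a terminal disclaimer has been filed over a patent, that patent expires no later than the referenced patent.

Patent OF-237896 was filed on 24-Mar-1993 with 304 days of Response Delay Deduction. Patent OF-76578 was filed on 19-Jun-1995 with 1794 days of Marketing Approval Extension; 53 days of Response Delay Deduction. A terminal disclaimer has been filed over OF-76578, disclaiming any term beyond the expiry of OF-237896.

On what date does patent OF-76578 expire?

May 24, 2009

Natural term of OF-76578:
  Base: filing + 17 years → 19 June 2012.
  Marketing Approval Extension: 1794 days claimed exceeds the 1263-day cap, so +1263 days → 4 December 2015.
  Response Delay Deduction: −53 days → 12 October 2015.
Expiry of referenced patent OF-237896:
  Base: filing + 17 years → 24 March 2010.
  Response Delay Deduction: −304 days → 24 May 2009.
Terminal disclaimer: OF-76578 expires on the earlier of 12 October 2015 and 24 May 2009.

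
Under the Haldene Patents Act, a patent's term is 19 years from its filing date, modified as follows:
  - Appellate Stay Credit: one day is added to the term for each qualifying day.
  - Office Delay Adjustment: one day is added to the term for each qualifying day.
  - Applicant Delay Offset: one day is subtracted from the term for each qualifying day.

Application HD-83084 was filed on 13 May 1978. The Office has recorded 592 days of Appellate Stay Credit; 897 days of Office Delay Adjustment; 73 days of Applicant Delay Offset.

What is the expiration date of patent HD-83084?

2001-03-29

Base term: filing date + 19 years → 13 May 1997.
Appellate Stay Credit: +592 days → 26 December 1998.
Office Delay Adjustment: +897 days → 10 June 2001.
Applicant Delay Offset: −73 days → 29 March 2001.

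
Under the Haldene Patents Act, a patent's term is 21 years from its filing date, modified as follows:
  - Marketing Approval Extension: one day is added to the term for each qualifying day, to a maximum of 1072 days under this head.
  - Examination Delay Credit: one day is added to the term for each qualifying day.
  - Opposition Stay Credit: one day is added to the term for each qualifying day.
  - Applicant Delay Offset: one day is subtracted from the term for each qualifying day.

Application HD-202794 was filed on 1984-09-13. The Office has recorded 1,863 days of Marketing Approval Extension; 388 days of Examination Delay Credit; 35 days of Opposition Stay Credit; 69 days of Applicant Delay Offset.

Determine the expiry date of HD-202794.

August 9, 2009

Base term: filing date + 21 years → 13 September 2005.
Marketing Approval Extension: 1863 days claimed exceeds the 1072-day cap, so +1072 days → 20 August 2008.
Examination Delay Credit: +388 days → 12 September 2009.
Opposition Stay Credit: +35 days → 17 October 2009.
Applicant Delay Offset: −69 days → 9 August 2009.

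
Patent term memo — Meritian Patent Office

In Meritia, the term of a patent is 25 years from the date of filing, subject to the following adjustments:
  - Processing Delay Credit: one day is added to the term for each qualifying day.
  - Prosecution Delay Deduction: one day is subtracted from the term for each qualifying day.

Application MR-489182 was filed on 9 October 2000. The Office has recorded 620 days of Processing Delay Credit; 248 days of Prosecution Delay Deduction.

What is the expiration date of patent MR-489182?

2026-10-16

Base term: filing date + 25 years → 9 October 2025.
Processing Delay Credit: +620 days → 21 June 2027.
Prosecution Delay Deduction: −248 days → 16 October 2026.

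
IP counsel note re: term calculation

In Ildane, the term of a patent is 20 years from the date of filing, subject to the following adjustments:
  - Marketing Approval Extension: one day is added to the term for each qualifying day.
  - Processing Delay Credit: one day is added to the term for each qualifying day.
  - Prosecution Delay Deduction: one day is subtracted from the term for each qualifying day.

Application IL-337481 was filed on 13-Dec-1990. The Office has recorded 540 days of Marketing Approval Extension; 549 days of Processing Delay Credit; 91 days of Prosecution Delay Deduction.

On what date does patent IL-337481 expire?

Base term: filing date + 20 years → 13 December 2010.
Marketing Approval Extension: +540 days → 5 June 2012.
Processing Delay Credit: +549 days → 6 December 2013.
Prosecution Delay Deduction: −91 days → 6 September 2013.

September 6, 2013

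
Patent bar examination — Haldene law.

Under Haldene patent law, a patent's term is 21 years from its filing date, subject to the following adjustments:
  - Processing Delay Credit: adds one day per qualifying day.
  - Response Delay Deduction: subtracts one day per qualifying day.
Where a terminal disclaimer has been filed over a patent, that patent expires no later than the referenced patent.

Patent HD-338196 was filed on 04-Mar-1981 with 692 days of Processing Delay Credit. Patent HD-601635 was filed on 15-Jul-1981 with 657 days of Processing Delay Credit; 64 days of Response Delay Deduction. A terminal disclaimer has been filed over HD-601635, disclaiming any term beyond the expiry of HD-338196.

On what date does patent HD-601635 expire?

January 25, 2004

Natural term of HD-601635:
  Base: filing + 21 years → 15 July 2002.
  Processing Delay Credit: +657 days → 2 May 2004.
  Response Delay Deduction: −64 days → 28 February 2004.
Expiry of referenced patent HD-338196:
  Base: filing + 21 years → 4 March 2002.
  Processing Delay Credit: +692 days → 25 January 2004.
Terminal disclaimer: HD-601635 expires on the earlier of 28 February 2004 and 25 January 2004.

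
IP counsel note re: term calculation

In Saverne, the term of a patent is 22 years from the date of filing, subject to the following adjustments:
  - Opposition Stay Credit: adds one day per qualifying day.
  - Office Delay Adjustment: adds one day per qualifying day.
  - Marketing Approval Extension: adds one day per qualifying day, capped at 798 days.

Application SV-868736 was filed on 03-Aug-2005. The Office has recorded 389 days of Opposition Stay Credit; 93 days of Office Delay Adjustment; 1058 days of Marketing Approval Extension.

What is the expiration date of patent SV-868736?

Base term: filing date + 22 years → 3 August 2027.
Opposition Stay Credit: +389 days → 26 August 2028.
Office Delay Adjustment: +93 days → 27 November 2028.
Marketing Approval Extension: 1058 days claimed exceeds the 798-day cap, so +798 days → 3 February 2031.

2031-02-03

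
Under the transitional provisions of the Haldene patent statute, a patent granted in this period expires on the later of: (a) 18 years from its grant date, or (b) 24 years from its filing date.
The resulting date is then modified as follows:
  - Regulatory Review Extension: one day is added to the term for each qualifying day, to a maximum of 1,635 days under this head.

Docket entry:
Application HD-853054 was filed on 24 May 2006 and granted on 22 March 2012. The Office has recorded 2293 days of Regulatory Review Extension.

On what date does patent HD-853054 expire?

(a) grant + 18 years → 22 March 2030.
(b) filing + 24 years → 24 May 2030.
Later of the two: 24 May 2030.
Regulatory Review Extension: 2293 days claimed exceeds the 1635-day cap, so +1635 days → 14 November 2034.

2034-11-14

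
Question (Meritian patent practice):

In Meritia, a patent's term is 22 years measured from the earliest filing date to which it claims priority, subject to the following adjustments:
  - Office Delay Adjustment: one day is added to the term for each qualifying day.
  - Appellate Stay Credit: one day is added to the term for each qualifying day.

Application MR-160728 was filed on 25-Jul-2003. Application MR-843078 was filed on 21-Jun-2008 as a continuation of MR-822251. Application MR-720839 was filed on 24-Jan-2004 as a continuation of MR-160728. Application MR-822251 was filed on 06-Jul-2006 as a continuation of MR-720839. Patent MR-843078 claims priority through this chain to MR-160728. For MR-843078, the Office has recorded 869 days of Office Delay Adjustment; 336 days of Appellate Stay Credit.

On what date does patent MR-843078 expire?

November 11, 2028

Earliest priority filing: 25 July 2003.
Base term: 25 July 2003 + 22 years → 25 July 2025.
Office Delay Adjustment: +869 days → 11 December 2027.
Appellate Stay Credit: +336 days → 11 November 2028.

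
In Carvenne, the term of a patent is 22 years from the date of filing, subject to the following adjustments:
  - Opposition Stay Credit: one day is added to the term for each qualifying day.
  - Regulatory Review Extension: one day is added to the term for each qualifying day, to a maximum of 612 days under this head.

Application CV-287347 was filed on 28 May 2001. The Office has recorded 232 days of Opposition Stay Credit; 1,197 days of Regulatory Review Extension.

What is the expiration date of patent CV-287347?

September 18, 2025

Base term: filing date + 22 years → 28 May 2023.
Opposition Stay Credit: +232 days → 15 January 2024.
Regulatory Review Extension: 1197 days claimed exceeds the 612-day cap, so +612 days → 18 September 2025.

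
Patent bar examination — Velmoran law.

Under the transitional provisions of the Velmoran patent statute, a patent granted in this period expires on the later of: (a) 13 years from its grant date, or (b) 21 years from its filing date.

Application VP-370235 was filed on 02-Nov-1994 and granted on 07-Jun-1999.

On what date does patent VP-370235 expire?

(a) grant + 13 years → 7 June 2012.
(b) filing + 21 years → 2 November 2015.
Later of the two: 2 November 2015.

November 2, 2015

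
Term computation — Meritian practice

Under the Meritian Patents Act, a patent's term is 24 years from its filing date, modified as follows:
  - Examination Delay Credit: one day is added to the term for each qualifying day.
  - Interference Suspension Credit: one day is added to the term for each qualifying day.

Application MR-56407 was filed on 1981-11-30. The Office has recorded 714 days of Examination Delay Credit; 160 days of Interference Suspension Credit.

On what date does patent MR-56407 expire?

Base term: filing date + 24 years → 30 November 2005.
Examination Delay Credit: +714 days → 14 November 2007.
Interference Suspension Credit: +160 days → 22 April 2008.

April 22, 2008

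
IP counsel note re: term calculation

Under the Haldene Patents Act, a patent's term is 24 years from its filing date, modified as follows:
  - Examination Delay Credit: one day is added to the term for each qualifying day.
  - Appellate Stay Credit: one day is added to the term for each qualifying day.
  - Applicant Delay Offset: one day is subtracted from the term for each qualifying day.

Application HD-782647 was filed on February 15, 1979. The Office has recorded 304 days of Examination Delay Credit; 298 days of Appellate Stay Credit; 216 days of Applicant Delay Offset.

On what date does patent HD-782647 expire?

Base term: filing date + 24 years → 15 February 2003.
Examination Delay Credit: +304 days → 16 December 2003.
Appellate Stay Credit: +298 days → 9 October 2004.
Applicant Delay Offset: −216 days → 7 March 2004.

March 7, 2004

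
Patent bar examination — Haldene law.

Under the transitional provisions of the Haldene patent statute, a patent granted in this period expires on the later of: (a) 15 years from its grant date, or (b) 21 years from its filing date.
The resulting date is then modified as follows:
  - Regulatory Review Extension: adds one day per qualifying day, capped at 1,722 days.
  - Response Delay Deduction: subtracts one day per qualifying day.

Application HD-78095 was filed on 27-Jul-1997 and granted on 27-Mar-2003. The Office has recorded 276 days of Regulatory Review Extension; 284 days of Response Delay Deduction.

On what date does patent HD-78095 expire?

2018-07-19

(a) grant + 15 years → 27 March 2018.
(b) filing + 21 years → 27 July 2018.
Later of the two: 27 July 2018.
Regulatory Review Extension: 276 days (within the 1722-day cap) → +276 days → 29 April 2019.
Response Delay Deduction: −284 days → 19 July 2018.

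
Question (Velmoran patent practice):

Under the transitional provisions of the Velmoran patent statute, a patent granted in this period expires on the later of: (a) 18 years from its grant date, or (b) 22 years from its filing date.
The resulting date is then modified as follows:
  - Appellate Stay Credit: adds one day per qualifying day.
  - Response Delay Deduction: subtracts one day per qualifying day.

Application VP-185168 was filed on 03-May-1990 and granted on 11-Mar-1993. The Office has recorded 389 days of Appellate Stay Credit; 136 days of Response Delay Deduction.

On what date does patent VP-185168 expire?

2013-01-11

(a) grant + 18 years → 11 March 2011.
(b) filing + 22 years → 3 May 2012.
Later of the two: 3 May 2012.
Appellate Stay Credit: +389 days → 27 May 2013.
Response Delay Deduction: −136 days → 11 January 2013.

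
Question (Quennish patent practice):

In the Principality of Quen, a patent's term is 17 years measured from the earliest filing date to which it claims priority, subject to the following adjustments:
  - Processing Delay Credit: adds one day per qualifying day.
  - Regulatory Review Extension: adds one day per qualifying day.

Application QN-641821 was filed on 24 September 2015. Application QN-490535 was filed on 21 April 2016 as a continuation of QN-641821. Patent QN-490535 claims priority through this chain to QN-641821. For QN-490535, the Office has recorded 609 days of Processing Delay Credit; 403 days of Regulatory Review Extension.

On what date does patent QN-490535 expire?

Earliest priority filing: 24 September 2015.
Base term: 24 September 2015 + 17 years → 24 September 2032.
Processing Delay Credit: +609 days → 26 May 2034.
Regulatory Review Extension: +403 days → 3 July 2035.

2035-07-03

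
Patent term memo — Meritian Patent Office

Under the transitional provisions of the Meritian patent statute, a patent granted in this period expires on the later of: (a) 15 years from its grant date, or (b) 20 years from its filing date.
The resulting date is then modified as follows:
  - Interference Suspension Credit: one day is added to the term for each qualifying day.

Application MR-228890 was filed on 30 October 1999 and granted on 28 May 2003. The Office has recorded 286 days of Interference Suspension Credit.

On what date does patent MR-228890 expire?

August 11, 2020

(a) grant + 15 years → 28 May 2018.
(b) filing + 20 years → 30 October 2019.
Later of the two: 30 October 2019.
Interference Suspension Credit: +286 days → 11 August 2020.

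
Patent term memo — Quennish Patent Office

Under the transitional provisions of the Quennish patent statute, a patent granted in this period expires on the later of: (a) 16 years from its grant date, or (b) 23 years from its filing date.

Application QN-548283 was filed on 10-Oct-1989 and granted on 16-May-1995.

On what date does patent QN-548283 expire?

(a) grant + 16 years → 16 May 2011.
(b) filing + 23 years → 10 October 2012.
Later of the two: 10 October 2012.

2012-10-10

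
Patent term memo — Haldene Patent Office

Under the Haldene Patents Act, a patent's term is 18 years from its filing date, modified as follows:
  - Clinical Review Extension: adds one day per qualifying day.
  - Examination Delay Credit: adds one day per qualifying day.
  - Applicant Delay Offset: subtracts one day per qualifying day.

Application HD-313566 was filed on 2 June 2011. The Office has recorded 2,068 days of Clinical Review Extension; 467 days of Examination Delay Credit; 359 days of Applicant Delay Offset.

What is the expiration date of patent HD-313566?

2035-05-18

Base term: filing date + 18 years → 2 June 2029.
Clinical Review Extension: +2068 days → 30 January 2035.
Examination Delay Credit: +467 days → 11 May 2036.
Applicant Delay Offset: −359 days → 18 May 2035.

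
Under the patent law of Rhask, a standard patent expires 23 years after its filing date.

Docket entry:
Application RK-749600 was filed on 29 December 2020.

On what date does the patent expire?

December 29, 2043

Filing date + 23 years → 29 December 2043.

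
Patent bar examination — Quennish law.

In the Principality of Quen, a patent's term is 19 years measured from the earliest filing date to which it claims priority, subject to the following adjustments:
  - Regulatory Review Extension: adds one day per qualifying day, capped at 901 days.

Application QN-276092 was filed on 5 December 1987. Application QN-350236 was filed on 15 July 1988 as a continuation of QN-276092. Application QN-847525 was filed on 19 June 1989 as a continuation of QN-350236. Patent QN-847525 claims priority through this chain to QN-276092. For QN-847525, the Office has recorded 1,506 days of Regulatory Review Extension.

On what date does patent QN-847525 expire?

May 24, 2009

Earliest priority filing: 5 December 1987.
Base term: 5 December 1987 + 19 years → 5 December 2006.
Regulatory Review Extension: 1506 days claimed exceeds the 901-day cap, so +901 days → 24 May 2009.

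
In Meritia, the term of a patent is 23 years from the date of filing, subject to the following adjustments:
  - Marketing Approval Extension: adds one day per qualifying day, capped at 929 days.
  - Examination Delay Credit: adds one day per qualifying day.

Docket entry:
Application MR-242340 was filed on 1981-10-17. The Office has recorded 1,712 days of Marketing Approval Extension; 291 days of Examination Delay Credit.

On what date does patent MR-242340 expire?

2008-02-19

Base term: filing date + 23 years → 17 October 2004.
Marketing Approval Extension: 1712 days claimed exceeds the 929-day cap, so +929 days → 4 May 2007.
Examination Delay Credit: +291 days → 19 February 2008.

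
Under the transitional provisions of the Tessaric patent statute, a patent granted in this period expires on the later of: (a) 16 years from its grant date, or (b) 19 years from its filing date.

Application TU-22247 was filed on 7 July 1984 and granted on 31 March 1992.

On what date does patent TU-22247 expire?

(a) grant + 16 years → 31 March 2008.
(b) filing + 19 years → 7 July 2003.
Later of the two: 31 March 2008.

2008-03-31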